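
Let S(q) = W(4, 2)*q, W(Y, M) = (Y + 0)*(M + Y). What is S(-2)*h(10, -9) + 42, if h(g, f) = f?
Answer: 474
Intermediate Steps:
W(Y, M) = Y*(M + Y)
S(q) = 24*q (S(q) = (4*(2 + 4))*q = (4*6)*q = 24*q)
S(-2)*h(10, -9) + 42 = (24*(-2))*(-9) + 42 = -48*(-9) + 42 = 432 + 42 = 474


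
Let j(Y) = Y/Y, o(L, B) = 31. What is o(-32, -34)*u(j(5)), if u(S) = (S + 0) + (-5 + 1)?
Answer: -93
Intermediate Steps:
j(Y) = 1
u(S) = -4 + S (u(S) = S - 4 = -4 + S)
o(-32, -34)*u(j(5)) = 31*(-4 + 1) = 31*(-3) = -93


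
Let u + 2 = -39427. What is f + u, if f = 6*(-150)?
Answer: -40329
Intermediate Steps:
u = -39429 (u = -2 - 39427 = -39429)
f = -900
f + u = -900 - 39429 = -40329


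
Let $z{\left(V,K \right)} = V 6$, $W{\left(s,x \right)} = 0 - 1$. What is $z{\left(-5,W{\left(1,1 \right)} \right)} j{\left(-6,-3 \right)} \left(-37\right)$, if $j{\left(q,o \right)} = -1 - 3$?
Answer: $-4440$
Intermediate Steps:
$W{\left(s,x \right)} = -1$
$z{\left(V,K \right)} = 6 V$
$j{\left(q,o \right)} = -4$
$z{\left(-5,W{\left(1,1 \right)} \right)} j{\left(-6,-3 \right)} \left(-37\right) = 6 \left(-5\right) \left(-4\right) \left(-37\right) = \left(-30\right) \left(-4\right) \left(-37\right) = 120 \left(-37\right) = -4440$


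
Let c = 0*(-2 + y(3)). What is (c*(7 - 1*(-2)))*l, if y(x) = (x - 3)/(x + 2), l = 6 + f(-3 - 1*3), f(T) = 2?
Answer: 0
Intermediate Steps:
l = 8 (l = 6 + 2 = 8)
y(x) = (-3 + x)/(2 + x)
c = 0 (c = 0*(-2 + (-3 + 3)/(2 + 3)) = 0*(-2 + 0/5) = 0*(-2 + (1/5)*0) = 0*(-2 + 0) = 0*(-2) = 0)
(c*(7 - 1*(-2)))*l = (0*(7 - 1*(-2)))*8 = (0*(7 + 2))*8 = (0*9)*8 = 0*8 = 0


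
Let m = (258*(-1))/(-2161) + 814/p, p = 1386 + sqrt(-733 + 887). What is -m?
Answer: -19049520/26954153 + 37*sqrt(154)/87311 ≈ -0.70148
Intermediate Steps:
p = 1386 + sqrt(154) ≈ 1398.4
m = 258/2161 + 814/(1386 + sqrt(154)) (m = (258*(-1))/(-2161) + 814/(1386 + sqrt(154)) = -258*(-1/2161) + 814/(1386 + sqrt(154)) = 258/2161 + 814/(1386 + sqrt(154)) ≈ 0.70148)
-m = -(19049520/26954153 - 37*sqrt(154)/87311) = -19049520/26954153 + 37*sqrt(154)/87311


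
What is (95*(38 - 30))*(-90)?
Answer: -68400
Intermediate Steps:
(95*(38 - 30))*(-90) = (95*8)*(-90) = 760*(-90) = -68400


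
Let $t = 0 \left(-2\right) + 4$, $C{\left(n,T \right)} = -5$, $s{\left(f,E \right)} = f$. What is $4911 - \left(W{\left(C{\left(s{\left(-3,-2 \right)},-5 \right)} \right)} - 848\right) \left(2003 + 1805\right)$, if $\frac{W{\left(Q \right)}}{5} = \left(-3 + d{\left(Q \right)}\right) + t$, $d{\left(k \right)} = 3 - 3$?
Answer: $3215055$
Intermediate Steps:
$d{\left(k \right)} = 0$ ($d{\left(k \right)} = 3 - 3 = 0$)
$t = 4$ ($t = 0 + 4 = 4$)
$W{\left(Q \right)} = 5$ ($W{\left(Q \right)} = 5 \left(\left(-3 + 0\right) + 4\right) = 5 \left(-3 + 4\right) = 5 \cdot 1 = 5$)
$4911 - \left(W{\left(C{\left(s{\left(-3,-2 \right)},-5 \right)} \right)} - 848\right) \left(2003 + 1805\right) = 4911 - \left(5 - 848\right) \left(2003 + 1805\right) = 4911 - \left(-843\right) 3808 = 4911 - -3210144 = 4911 + 3210144 = 3215055$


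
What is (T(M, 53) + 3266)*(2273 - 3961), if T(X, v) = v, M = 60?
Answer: -5602472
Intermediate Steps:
(T(M, 53) + 3266)*(2273 - 3961) = (53 + 3266)*(2273 - 3961) = 3319*(-1688) = -5602472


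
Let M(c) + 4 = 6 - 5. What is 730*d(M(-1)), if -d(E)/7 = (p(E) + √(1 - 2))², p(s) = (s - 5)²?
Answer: -20925450 - 654080*I ≈ -2.0925e+7 - 6.5408e+5*I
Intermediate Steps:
p(s) = (-5 + s)²
M(c) = -3 (M(c) = -4 + (6 - 5) = -4 + 1 = -3)
d(E) = -7*(I + (-5 + E)²)² (d(E) = -7*((-5 + E)² + √(1 - 2))² = -7*((-5 + E)² + √(-1))² = -7*((-5 + E)² + I)² = -7*(I + (-5 + E)²)²)
730*d(M(-1)) = 730*(-7*(I + (-5 - 3)²)²) = 730*(-7*(I + (-8)²)²) = 730*(-7*(I + 64)²) = 730*(-7*(64 + I)²) = -5110*(64 + I)²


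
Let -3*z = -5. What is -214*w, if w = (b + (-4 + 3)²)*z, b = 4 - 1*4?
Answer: -1070/3 ≈ -356.67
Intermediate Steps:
z = 5/3 (z = -⅓*(-5) = 5/3 ≈ 1.6667)
b = 0 (b = 4 - 4 = 0)
w = 5/3 (w = (0 + (-4 + 3)²)*(5/3) = (0 + (-1)²)*(5/3) = (0 + 1)*(5/3) = 1*(5/3) = 5/3 ≈ 1.6667)
-214*w = -214*5/3 = -1070/3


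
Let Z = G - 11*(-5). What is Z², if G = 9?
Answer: 4096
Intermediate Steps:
Z = 64 (Z = 9 - 11*(-5) = 9 + 55 = 64)
Z² = 64² = 4096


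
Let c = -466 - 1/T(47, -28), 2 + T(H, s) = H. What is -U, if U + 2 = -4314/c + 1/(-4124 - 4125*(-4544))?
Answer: -5704532222699/786065555776 ≈ -7.2571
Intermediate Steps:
T(H, s) = -2 + H
c = -20971/45 (c = -466 - 1/(-2 + 47) = -466 - 1/45 = -20971/45 ≈ -466.02)
U = 5704532222699/786065555776 (U = -2 + (-4314/(-20971/45) + 1/(-4124 - 4125*(-4544))) = -2 + (-4314*(-45/20971) - 1/4544/(-8249)) = -2 + (194130/20971 - 1/8249*(-1/4544)) = -2 + (194130/20971 + 1/37483456) = -2 + 7276663334251/786065555776 = 5704532222699/786065555776 ≈ 7.2571)
-U = -1*5704532222699/786065555776 = -5704532222699/786065555776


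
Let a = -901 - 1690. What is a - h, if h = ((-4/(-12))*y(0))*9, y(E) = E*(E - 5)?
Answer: -2591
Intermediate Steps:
y(E) = E*(-5 + E)
a = -2591
h = 0 (h = ((-4/(-12))*(0*(-5 + 0)))*9 = ((-4*(-1/12))*(0*(-5)))*9 = ((⅓)*0)*9 = 0*9 = 0)
a - h = -2591 - 1*0 = -2591 + 0 = -2591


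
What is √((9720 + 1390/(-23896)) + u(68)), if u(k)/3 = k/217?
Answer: √16336370414867363/1296358 ≈ 98.594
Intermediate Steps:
u(k) = 3*k/217 (u(k) = 3*(k/217) = 3*k/217)
√((9720 + 1390/(-23896)) + u(68)) = √((9720 + 1390/(-23896)) + (3/217)*68) = √((9720 + 1390*(-1/23896)) + 204/217) = √((9720 - 695/11948) + 204/217) = √(116133865/11948 + 204/217) = √(25203486097/2592716) = √16336370414867363/1296358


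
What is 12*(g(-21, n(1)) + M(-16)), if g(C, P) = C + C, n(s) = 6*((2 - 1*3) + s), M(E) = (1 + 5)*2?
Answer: -360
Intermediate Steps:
M(E) = 12 (M(E) = 6*2 = 12)
n(s) = -6 + 6*s (n(s) = 6*((2 - 3) + s) = 6*(-1 + s) = -6 + 6*s)
g(C, P) = 2*C
12*(g(-21, n(1)) + M(-16)) = 12*(2*(-21) + 12) = 12*(-42 + 12) = 12*(-30) = -360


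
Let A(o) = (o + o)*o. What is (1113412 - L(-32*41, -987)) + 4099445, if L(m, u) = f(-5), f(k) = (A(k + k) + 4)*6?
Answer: 5211633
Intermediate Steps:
A(o) = 2*o² (A(o) = (2*o)*o = 2*o²)
f(k) = 24 + 48*k² (f(k) = (2*(k + k)² + 4)*6 = (2*(2*k)² + 4)*6 = (2*(4*k²) + 4)*6 = (8*k² + 4)*6 = (4 + 8*k²)*6 = 24 + 48*k²)
L(m, u) = 1224 (L(m, u) = 24 + 48*(-5)² = 24 + 48*25 = 24 + 1200 = 1224)
(1113412 - L(-32*41, -987)) + 4099445 = (1113412 - 1*1224) + 4099445 = (1113412 - 1224) + 4099445 = 1112188 + 4099445 = 5211633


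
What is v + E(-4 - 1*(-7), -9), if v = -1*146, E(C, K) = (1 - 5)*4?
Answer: -162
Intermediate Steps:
E(C, K) = -16 (E(C, K) = -4*4 = -16)
v = -146
v + E(-4 - 1*(-7), -9) = -146 - 16 = -162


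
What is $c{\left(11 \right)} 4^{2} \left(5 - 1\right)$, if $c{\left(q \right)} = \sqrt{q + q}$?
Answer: $64 \sqrt{22} \approx 300.19$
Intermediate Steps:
$c{\left(q \right)} = \sqrt{2} \sqrt{q}$ ($c{\left(q \right)} = \sqrt{2 q} = \sqrt{2} \sqrt{q}$)
$c{\left(11 \right)} 4^{2} \left(5 - 1\right) = \sqrt{2} \sqrt{11} \cdot 4^{2} \left(5 - 1\right) = \sqrt{22} \cdot 16 \cdot 4 = \sqrt{22} \cdot 64 = 64 \sqrt{22}$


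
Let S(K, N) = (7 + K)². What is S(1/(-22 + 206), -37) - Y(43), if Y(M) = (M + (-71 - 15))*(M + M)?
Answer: 126861009/33856 ≈ 3747.1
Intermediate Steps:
Y(M) = 2*M*(-86 + M) (Y(M) = (M - 86)*(2*M) = (-86 + M)*(2*M) = 2*M*(-86 + M))
S(1/(-22 + 206), -37) - Y(43) = (7 + 1/(-22 + 206))² - 2*43*(-86 + 43) = (7 + 1/184)² - 2*43*(-43) = (7 + 1/184)² - 1*(-3698) = (1289/184)² + 3698 = 1661521/33856 + 3698 = 126861009/33856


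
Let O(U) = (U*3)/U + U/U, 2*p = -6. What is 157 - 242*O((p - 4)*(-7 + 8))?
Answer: -811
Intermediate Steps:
p = -3 (p = (1/2)*(-6) = -3)
O(U) = 4 (O(U) = (3*U)/U + 1 = 3 + 1 = 4)
157 - 242*O((p - 4)*(-7 + 8)) = 157 - 242*4 = 157 - 968 = -811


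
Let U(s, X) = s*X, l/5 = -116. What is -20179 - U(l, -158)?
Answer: -111819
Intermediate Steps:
l = -580 (l = 5*(-116) = -580)
U(s, X) = X*s
-20179 - U(l, -158) = -20179 - (-158)*(-580) = -20179 - 1*91640 = -20179 - 91640 = -111819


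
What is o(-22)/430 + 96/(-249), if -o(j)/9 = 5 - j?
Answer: -33929/35690 ≈ -0.95066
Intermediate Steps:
o(j) = -45 + 9*j (o(j) = -9*(5 - j) = -45 + 9*j)
o(-22)/430 + 96/(-249) = (-45 + 9*(-22))/430 + 96/(-249) = (-45 - 198)*(1/430) + 96*(-1/249) = -243*1/430 - 32/83 = -243/430 - 32/83 = -33929/35690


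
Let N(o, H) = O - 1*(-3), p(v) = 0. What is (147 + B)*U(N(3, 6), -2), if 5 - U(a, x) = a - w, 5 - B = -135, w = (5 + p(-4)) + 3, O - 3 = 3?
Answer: 1148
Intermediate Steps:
O = 6 (O = 3 + 3 = 6)
w = 8 (w = (5 + 0) + 3 = 5 + 3 = 8)
B = 140 (B = 5 - 1*(-135) = 5 + 135 = 140)
N(o, H) = 9 (N(o, H) = 6 - 1*(-3) = 6 + 3 = 9)
U(a, x) = 13 - a (U(a, x) = 5 - (a - 1*8) = 5 - (a - 8) = 5 - (-8 + a) = 5 + (8 - a) = 13 - a)
(147 + B)*U(N(3, 6), -2) = (147 + 140)*(13 - 1*9) = 287*(13 - 9) = 287*4 = 1148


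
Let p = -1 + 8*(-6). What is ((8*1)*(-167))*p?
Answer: 65464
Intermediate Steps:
p = -49 (p = -1 - 48 = -49)
((8*1)*(-167))*p = ((8*1)*(-167))*(-49) = (8*(-167))*(-49) = -1336*(-49) = 65464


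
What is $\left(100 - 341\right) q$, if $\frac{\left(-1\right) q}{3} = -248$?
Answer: $-179304$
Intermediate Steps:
$q = 744$ ($q = \left(-3\right) \left(-248\right) = 744$)
$\left(100 - 341\right) q = \left(100 - 341\right) 744 = \left(-241\right) 744 = -179304$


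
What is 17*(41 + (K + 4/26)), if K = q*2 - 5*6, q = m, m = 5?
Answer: 4675/13 ≈ 359.62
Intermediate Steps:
q = 5
K = -20 (K = 5*2 - 5*6 = 10 - 30 = -20)
17*(41 + (K + 4/26)) = 17*(41 + (-20 + 4/26)) = 17*(41 + (-20 + 4*(1/26))) = 17*(41 + (-20 + 2/13)) = 17*(41 - 258/13) = 17*(275/13) = 4675/13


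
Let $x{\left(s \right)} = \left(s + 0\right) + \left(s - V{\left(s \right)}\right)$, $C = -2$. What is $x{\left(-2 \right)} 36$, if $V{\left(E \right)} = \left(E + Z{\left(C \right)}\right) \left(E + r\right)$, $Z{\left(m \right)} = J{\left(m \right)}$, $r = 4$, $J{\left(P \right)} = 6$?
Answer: $-432$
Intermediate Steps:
$Z{\left(m \right)} = 6$
$V{\left(E \right)} = \left(4 + E\right) \left(6 + E\right)$ ($V{\left(E \right)} = \left(E + 6\right) \left(E + 4\right) = \left(6 + E\right) \left(4 + E\right) = \left(4 + E\right) \left(6 + E\right)$)
$x{\left(s \right)} = -24 - s^{2} - 8 s$ ($x{\left(s \right)} = \left(s + 0\right) - \left(24 + s^{2} + 9 s\right) = s - \left(24 + s^{2} + 9 s\right) = -24 - s^{2} - 8 s$)
$x{\left(-2 \right)} 36 = \left(-24 - \left(-2\right)^{2} - -16\right) 36 = \left(-24 - 4 + 16\right) 36 = \left(-12\right) 36 = -432$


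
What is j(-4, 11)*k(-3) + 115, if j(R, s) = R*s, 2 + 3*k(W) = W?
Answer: 565/3 ≈ 188.33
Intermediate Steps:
k(W) = -2/3 + W/3
j(-4, 11)*k(-3) + 115 = (-4*11)*(-2/3 + (1/3)*(-3)) + 115 = -44*(-2/3 - 1) + 115 = -44*(-5/3) + 115 = 220/3 + 115 = 565/3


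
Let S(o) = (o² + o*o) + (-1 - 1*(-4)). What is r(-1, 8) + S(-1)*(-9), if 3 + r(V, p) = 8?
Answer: -40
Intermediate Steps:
r(V, p) = 5 (r(V, p) = -3 + 8 = 5)
S(o) = 3 + 2*o² (S(o) = (o² + o²) + (-1 + 4) = 2*o² + 3 = 3 + 2*o²)
r(-1, 8) + S(-1)*(-9) = 5 + (3 + 2*(-1)²)*(-9) = 5 + (3 + 2*1)*(-9) = 5 + (3 + 2)*(-9) = 5 + 5*(-9) = 5 - 45 = -40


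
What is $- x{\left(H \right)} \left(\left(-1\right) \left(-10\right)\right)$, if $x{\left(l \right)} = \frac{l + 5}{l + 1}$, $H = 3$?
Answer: $-20$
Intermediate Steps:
$x{\left(l \right)} = \frac{5 + l}{1 + l}$
$- x{\left(H \right)} \left(\left(-1\right) \left(-10\right)\right) = - \frac{5 + 3}{1 + 3} \left(\left(-1\right) \left(-10\right)\right) = - \frac{8}{4} \cdot 10 = \left(-1\right) 2 \cdot 10 = \left(-2\right) 10 = -20$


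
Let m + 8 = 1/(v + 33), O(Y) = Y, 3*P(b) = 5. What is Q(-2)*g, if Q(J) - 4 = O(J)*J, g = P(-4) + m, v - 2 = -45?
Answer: -772/15 ≈ -51.467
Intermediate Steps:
v = -43 (v = 2 - 45 = -43)
P(b) = 5/3 (P(b) = (⅓)*5 = 5/3)
m = -81/10 (m = -8 + 1/(-43 + 33) = -8 + 1/(-10) = -8 - ⅒ = -81/10 ≈ -8.1000)
g = -193/30 (g = 5/3 - 81/10 = -193/30 ≈ -6.4333)
Q(J) = 4 + J² (Q(J) = 4 + J*J = 4 + J²)
Q(-2)*g = (4 + (-2)²)*(-193/30) = (4 + 4)*(-193/30) = 8*(-193/30) = -772/15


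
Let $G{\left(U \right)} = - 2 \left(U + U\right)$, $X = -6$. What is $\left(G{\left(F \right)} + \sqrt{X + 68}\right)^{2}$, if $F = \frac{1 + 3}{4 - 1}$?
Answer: $\frac{814}{9} - \frac{32 \sqrt{62}}{3} \approx 6.455$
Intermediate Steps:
$F = \frac{4}{3} \approx 1.3333$
$G{\left(U \right)} = - 4 U$ ($G{\left(U \right)} = - 2 \cdot 2 U = - 4 U$)
$\left(G{\left(F \right)} + \sqrt{X + 68}\right)^{2} = \left(\left(-4\right) \frac{4}{3} + \sqrt{-6 + 68}\right)^{2} = \left(- \frac{16}{3} + \sqrt{62}\right)^{2}$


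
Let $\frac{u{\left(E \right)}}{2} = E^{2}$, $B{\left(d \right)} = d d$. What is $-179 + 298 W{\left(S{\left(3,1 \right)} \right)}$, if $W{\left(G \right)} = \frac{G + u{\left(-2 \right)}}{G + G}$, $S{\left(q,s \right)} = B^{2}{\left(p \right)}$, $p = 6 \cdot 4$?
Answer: $- \frac{1244011}{41472} \approx -29.996$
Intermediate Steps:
$p = 24$
$B{\left(d \right)} = d^{2}$
$S{\left(q,s \right)} = 331776$ ($S{\left(q,s \right)} = \left(24^{2}\right)^{2} = 576^{2} = 331776$)
$u{\left(E \right)} = 2 E^{2}$
$W{\left(G \right)} = \frac{8 + G}{2 G}$ ($W{\left(G \right)} = \frac{G + 2 \left(-2\right)^{2}}{G + G} = \frac{G + 2 \cdot 4}{2 G} = \left(G + 8\right) \frac{1}{2 G} = \left(8 + G\right) \frac{1}{2 G} = \frac{8 + G}{2 G}$)
$-179 + 298 W{\left(S{\left(3,1 \right)} \right)} = -179 + 298 \frac{8 + 331776}{2 \cdot 331776} = -179 + 298 \cdot \frac{1}{2} \cdot \frac{1}{331776} \cdot 331784 = -179 + 298 \cdot \frac{41473}{82944} = -179 + \frac{6179477}{41472} = - \frac{1244011}{41472}$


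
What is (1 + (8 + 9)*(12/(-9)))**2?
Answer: 4225/9 ≈ 469.44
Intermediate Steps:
(1 + (8 + 9)*(12/(-9)))**2 = (1 + 17*(12*(-1/9)))**2 = (1 + 17*(-4/3))**2 = (1 - 68/3)**2 = (-65/3)**2 = 4225/9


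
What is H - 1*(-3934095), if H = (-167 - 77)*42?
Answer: 3923847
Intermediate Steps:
H = -10248 (H = -244*42 = -10248)
H - 1*(-3934095) = -10248 - 1*(-3934095) = -10248 + 3934095 = 3923847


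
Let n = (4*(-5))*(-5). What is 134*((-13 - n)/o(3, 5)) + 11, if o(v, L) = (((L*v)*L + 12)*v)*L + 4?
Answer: -743/1309 ≈ -0.56761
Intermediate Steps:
n = 100 (n = -20*(-5) = 100)
o(v, L) = 4 + L*v*(12 + v*L²) (o(v, L) = ((v*L² + 12)*v)*L + 4 = ((12 + v*L²)*v)*L + 4 = (v*(12 + v*L²))*L + 4 = L*v*(12 + v*L²) + 4 = 4 + L*v*(12 + v*L²))
134*((-13 - n)/o(3, 5)) + 11 = 134*((-13 - 1*100)/(4 + 5³*3² + 12*5*3)) + 11 = 134*((-13 - 100)/(4 + 125*9 + 180)) + 11 = 134*(-113/(4 + 1125 + 180)) + 11 = 134*(-113/1309) + 11 = -15142/1309 + 11 = -743/1309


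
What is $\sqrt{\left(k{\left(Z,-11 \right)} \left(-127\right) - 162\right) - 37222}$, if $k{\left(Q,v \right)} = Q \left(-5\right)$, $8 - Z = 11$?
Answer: $i \sqrt{39289} \approx 198.21 i$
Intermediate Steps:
$Z = -3$ ($Z = 8 - 11 = -3$)
$k{\left(Q,v \right)} = - 5 Q$
$\sqrt{\left(k{\left(Z,-11 \right)} \left(-127\right) - 162\right) - 37222} = \sqrt{\left(\left(-5\right) \left(-3\right) \left(-127\right) - 162\right) - 37222} = \sqrt{\left(15 \left(-127\right) - 162\right) - 37222} = \sqrt{\left(-1905 - 162\right) - 37222} = \sqrt{-2067 - 37222} = \sqrt{-39289} = i \sqrt{39289}$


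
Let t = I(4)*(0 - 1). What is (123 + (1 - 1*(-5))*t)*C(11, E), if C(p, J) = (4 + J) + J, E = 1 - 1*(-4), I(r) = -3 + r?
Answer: 1638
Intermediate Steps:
E = 5 (E = 1 + 4 = 5)
C(p, J) = 4 + 2*J
t = -1 (t = (-3 + 4)*(0 - 1) = 1*(-1) = -1)
(123 + (1 - 1*(-5))*t)*C(11, E) = (123 + (1 - 1*(-5))*(-1))*(4 + 2*5) = (123 + (1 + 5)*(-1))*(4 + 10) = (123 + 6*(-1))*14 = (123 - 6)*14 = 117*14 = 1638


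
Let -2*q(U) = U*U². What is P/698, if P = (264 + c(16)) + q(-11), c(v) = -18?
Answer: 1823/1396 ≈ 1.3059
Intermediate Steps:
q(U) = -U³/2 (q(U) = -U*U²/2 = -U³/2)
P = 1823/2 (P = (264 - 18) - ½*(-11)³ = 246 - ½*(-1331) = 246 + 1331/2 = 1823/2 ≈ 911.50)
P/698 = (1823/2)/698 = (1823/2)*(1/698) = 1823/1396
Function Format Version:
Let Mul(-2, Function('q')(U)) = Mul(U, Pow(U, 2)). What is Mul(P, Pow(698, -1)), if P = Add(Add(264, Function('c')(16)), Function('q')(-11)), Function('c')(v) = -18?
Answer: Rational(1823, 1396) ≈ 1.3059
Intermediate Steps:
Function('q')(U) = Mul(Rational(-1, 2), Pow(U, 3)) (Function('q')(U) = Mul(Rational(-1, 2), Mul(U, Pow(U, 2))) = Mul(Rational(-1, 2), Pow(U, 3)))
P = Rational(1823, 2) (P = Add(Add(264, -18), Mul(Rational(-1, 2), Pow(-11, 3))) = Add(246, Mul(Rational(-1, 2), -1331)) = Add(246, Rational(1331, 2)) = Rational(1823, 2) ≈ 911.50)
Mul(P, Pow(698, -1)) = Mul(Rational(1823, 2), Pow(698, -1)) = Mul(Rational(1823, 2), Rational(1, 698)) = Rational(1823, 1396)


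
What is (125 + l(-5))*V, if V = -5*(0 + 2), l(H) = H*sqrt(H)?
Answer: -1250 + 50*I*sqrt(5) ≈ -1250.0 + 111.8*I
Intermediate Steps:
l(H) = H**(3/2)
V = -10 (V = -5*2 = -10)
(125 + l(-5))*V = (125 + (-5)**(3/2))*(-10) = (125 - 5*I*sqrt(5))*(-10) = -1250 + 50*I*sqrt(5)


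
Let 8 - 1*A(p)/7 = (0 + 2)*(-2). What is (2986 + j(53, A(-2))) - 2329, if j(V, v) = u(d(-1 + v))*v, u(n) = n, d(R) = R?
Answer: 7629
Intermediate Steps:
A(p) = 84 (A(p) = 56 - 7*(0 + 2)*(-2) = 56 - 14*(-2) = 56 - 7*(-4) = 56 + 28 = 84)
j(V, v) = v*(-1 + v) (j(V, v) = (-1 + v)*v = v*(-1 + v))
(2986 + j(53, A(-2))) - 2329 = (2986 + 84*(-1 + 84)) - 2329 = (2986 + 84*83) - 2329 = (2986 + 6972) - 2329 = 9958 - 2329 = 7629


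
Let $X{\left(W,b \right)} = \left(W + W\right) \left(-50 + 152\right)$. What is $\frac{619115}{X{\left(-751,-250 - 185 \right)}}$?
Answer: $- \frac{619115}{153204} \approx -4.0411$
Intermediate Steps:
$X{\left(W,b \right)} = 204 W$ ($X{\left(W,b \right)} = 2 W 102 = 204 W$)
$\frac{619115}{X{\left(-751,-250 - 185 \right)}} = \frac{619115}{204 \left(-751\right)} = \frac{619115}{-153204} = 619115 \left(- \frac{1}{153204}\right) = - \frac{619115}{153204}$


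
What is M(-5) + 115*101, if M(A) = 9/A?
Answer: 58066/5 ≈ 11613.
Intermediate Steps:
M(-5) + 115*101 = 9/(-5) + 115*101 = 9*(-⅕) + 11615 = -9/5 + 11615 = 58066/5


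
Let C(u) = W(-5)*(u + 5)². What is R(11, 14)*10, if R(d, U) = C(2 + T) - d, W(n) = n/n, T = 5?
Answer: 1330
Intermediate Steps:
W(n) = 1
C(u) = (5 + u)² (C(u) = 1*(u + 5)² = 1*(5 + u)² = (5 + u)²)
R(d, U) = 144 - d (R(d, U) = (5 + (2 + 5))² - d = (5 + 7)² - d = 12² - d = 144 - d)
R(11, 14)*10 = (144 - 1*11)*10 = (144 - 11)*10 = 133*10 = 1330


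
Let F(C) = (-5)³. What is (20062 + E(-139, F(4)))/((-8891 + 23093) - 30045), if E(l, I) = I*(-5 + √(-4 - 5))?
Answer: -20687/15843 + 125*I/5281 ≈ -1.3057 + 0.02367*I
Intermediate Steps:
F(C) = -125
E(l, I) = I*(-5 + 3*I) (E(l, I) = I*(-5 + √(-9)) = I*(-5 + 3*I))
(20062 + E(-139, F(4)))/((-8891 + 23093) - 30045) = (20062 - 125*(-5 + 3*I))/((-8891 + 23093) - 30045) = (20062 + (625 - 375*I))/(14202 - 30045) = (20687 - 375*I)/(-15843) = (20687 - 375*I)*(-1/15843) = -20687/15843 + 125*I/5281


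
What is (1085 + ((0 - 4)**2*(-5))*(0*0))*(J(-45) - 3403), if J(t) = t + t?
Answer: -3789905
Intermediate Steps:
J(t) = 2*t
(1085 + ((0 - 4)**2*(-5))*(0*0))*(J(-45) - 3403) = (1085 + ((0 - 4)**2*(-5))*(0*0))*(2*(-45) - 3403) = (1085 + ((-4)**2*(-5))*0)*(-90 - 3403) = (1085 + (16*(-5))*0)*(-3493) = (1085 - 80*0)*(-3493) = (1085 + 0)*(-3493) = 1085*(-3493) = -3789905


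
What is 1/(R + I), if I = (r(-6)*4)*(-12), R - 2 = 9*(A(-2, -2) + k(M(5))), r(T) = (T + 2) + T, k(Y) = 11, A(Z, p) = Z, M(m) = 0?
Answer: 1/563 ≈ 0.0017762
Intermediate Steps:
r(T) = 2 + 2*T (r(T) = (2 + T) + T = 2 + 2*T)
R = 83 (R = 2 + 9*(-2 + 11) = 2 + 9*9 = 2 + 81 = 83)
I = 480 (I = ((2 + 2*(-6))*4)*(-12) = ((2 - 12)*4)*(-12) = -10*4*(-12) = -40*(-12) = 480)
1/(R + I) = 1/(83 + 480) = 1/563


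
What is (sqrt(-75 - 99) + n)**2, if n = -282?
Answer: (282 - I*sqrt(174))**2 ≈ 79350.0 - 7439.7*I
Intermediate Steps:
(sqrt(-75 - 99) + n)**2 = (sqrt(-75 - 99) - 282)**2 = (sqrt(-174) - 282)**2 = (I*sqrt(174) - 282)**2 = (-282 + I*sqrt(174))**2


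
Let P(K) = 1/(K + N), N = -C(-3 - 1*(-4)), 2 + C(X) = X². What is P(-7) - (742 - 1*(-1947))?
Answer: -16135/6 ≈ -2689.2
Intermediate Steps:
C(X) = -2 + X²
N = 1 (N = -(-2 + (-3 - 1*(-4))²) = -(-2 + (-3 + 4)²) = -(-2 + 1²) = -(-2 + 1) = -1*(-1) = 1)
P(K) = 1/(1 + K) (P(K) = 1/(K + 1) = 1/(1 + K))
P(-7) - (742 - 1*(-1947)) = 1/(1 - 7) - (742 - 1*(-1947)) = 1/(-6) - (742 + 1947) = -⅙ - 1*2689 = -⅙ - 2689 = -16135/6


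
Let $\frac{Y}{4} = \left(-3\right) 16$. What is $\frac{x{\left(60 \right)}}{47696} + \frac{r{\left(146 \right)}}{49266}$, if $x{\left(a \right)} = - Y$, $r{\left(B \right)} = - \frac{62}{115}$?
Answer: $\frac{33901129}{8444561895} \approx 0.0040146$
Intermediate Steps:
$r{\left(B \right)} = - \frac{62}{115}$ ($r{\left(B \right)} = \left(-62\right) \frac{1}{115} = - \frac{62}{115}$)
$Y = -192$ ($Y = 4 \left(\left(-3\right) 16\right) = 4 \left(-48\right) = -192$)
$x{\left(a \right)} = 192$ ($x{\left(a \right)} = \left(-1\right) \left(-192\right) = 192$)
$\frac{x{\left(60 \right)}}{47696} + \frac{r{\left(146 \right)}}{49266} = \frac{192}{47696} - \frac{62}{115 \cdot 49266} = 192 \cdot \frac{1}{47696} - \frac{31}{2832795} = \frac{12}{2981} - \frac{31}{2832795} = \frac{33901129}{8444561895}$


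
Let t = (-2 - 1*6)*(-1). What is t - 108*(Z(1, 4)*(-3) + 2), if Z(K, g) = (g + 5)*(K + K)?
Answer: 5624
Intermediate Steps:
Z(K, g) = 2*K*(5 + g) (Z(K, g) = (5 + g)*(2*K) = 2*K*(5 + g))
t = 8 (t = (-2 - 6)*(-1) = -8*(-1) = 8)
t - 108*(Z(1, 4)*(-3) + 2) = 8 - 108*((2*1*(5 + 4))*(-3) + 2) = 8 - 108*((2*1*9)*(-3) + 2) = 8 - 108*(18*(-3) + 2) = 8 - 108*(-54 + 2) = 8 - 108*(-52) = 8 + 5616 = 5624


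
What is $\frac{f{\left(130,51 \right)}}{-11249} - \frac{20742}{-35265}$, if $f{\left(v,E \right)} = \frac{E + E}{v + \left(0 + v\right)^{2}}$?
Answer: $\frac{132451703057}{225191087485} \approx 0.58817$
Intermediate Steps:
$f{\left(v,E \right)} = \frac{2 E}{v + v^{2}}$
$\frac{f{\left(130,51 \right)}}{-11249} - \frac{20742}{-35265} = \frac{2 \cdot 51 \cdot \frac{1}{130} \frac{1}{1 + 130}}{-11249} - \frac{20742}{-35265} = 2 \cdot 51 \cdot \frac{1}{130} \cdot \frac{1}{131} \left(- \frac{1}{11249}\right) - - \frac{6914}{11755} = 2 \cdot 51 \cdot \frac{1}{130} \cdot \frac{1}{131} \left(- \frac{1}{11249}\right) + \frac{6914}{11755} = \frac{51}{8515} \left(- \frac{1}{11249}\right) + \frac{6914}{11755} = - \frac{51}{95785235} + \frac{6914}{11755} = \frac{132451703057}{225191087485}$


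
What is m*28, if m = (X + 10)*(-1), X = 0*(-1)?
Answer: -280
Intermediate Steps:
X = 0
m = -10 (m = (0 + 10)*(-1) = 10*(-1) = -10)
m*28 = -10*28 = -280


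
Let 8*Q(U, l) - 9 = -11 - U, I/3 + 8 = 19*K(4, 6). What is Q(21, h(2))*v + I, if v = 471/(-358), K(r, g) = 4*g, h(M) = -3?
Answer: 3860049/2864 ≈ 1347.8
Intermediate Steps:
v = -471/358 (v = 471*(-1/358) = -471/358 ≈ -1.3156)
I = 1344 (I = -24 + 3*(19*(4*6)) = -24 + 3*(19*24) = -24 + 3*456 = -24 + 1368 = 1344)
Q(U, l) = -¼ - U/8 (Q(U, l) = 9/8 + (-11 - U)/8 = 9/8 + (-11/8 - U/8) = -¼ - U/8)
Q(21, h(2))*v + I = (-¼ - ⅛*21)*(-471/358) + 1344 = (-¼ - 21/8)*(-471/358) + 1344 = -23/8*(-471/358) + 1344 = 10833/2864 + 1344 = 3860049/2864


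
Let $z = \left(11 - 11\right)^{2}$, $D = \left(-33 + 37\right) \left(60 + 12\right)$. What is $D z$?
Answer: $0$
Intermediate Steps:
$D = 288$ ($D = 4 \cdot 72 = 288$)
$z = 0$ ($z = 0^{2} = 0$)
$D z = 288 \cdot 0 = 0$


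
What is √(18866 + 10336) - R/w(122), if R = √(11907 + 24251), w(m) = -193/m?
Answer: √29202 + 122*√36158/193 ≈ 291.09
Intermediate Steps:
R = √36158 ≈ 190.15
√(18866 + 10336) - R/w(122) = √(18866 + 10336) - √36158/((-193/122)) = √29202 - √36158/((-193*1/122)) = √29202 - √36158/(-193/122) = √29202 - √36158*(-122)/193 = √29202 - (-122)*√36158/193 = √29202 + 122*√36158/193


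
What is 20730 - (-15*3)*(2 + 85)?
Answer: 24645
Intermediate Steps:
20730 - (-15*3)*(2 + 85) = 20730 - (-45)*87 = 20730 - 1*(-3915) = 20730 + 3915 = 24645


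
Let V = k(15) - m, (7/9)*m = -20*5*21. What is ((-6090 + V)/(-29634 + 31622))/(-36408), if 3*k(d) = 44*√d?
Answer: 565/12063184 - 11*√15/54284328 ≈ 4.6052e-5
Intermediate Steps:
k(d) = 44*√d/3 (k(d) = (44*√d)/3 = 44*√d/3)
m = -2700 (m = 9*(-20*5*21)/7 = 9*(-100*21)/7 = (9/7)*(-2100) = -2700)
V = 2700 + 44*√15/3 (V = 44*√15/3 - 1*(-2700) = 44*√15/3 + 2700 = 2700 + 44*√15/3 ≈ 2756.8)
((-6090 + V)/(-29634 + 31622))/(-36408) = ((-6090 + (2700 + 44*√15/3))/(-29634 + 31622))/(-36408) = ((-3390 + 44*√15/3)/1988)*(-1/36408) = ((-3390 + 44*√15/3)*(1/1988))*(-1/36408) = (-1695/994 + 11*√15/1491)*(-1/36408) = 565/12063184 - 11*√15/54284328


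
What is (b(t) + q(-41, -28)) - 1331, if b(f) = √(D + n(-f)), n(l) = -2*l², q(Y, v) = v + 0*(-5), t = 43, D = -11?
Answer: -1359 + I*√3709 ≈ -1359.0 + 60.902*I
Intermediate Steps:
q(Y, v) = v (q(Y, v) = v + 0 = v)
b(f) = √(-11 - 2*f²)
(b(t) + q(-41, -28)) - 1331 = (√(-11 - 2*43²) - 28) - 1331 = (√(-11 - 2*1849) - 28) - 1331 = (√(-11 - 3698) - 28) - 1331 = (√(-3709) - 28) - 1331 = (I*√3709 - 28) - 1331 = (-28 + I*√3709) - 1331 = -1359 + I*√3709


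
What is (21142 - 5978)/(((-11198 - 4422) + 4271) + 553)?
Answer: -3791/2699 ≈ -1.4046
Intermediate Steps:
(21142 - 5978)/(((-11198 - 4422) + 4271) + 553) = 15164/((-15620 + 4271) + 553) = 15164/(-11349 + 553) = 15164/(-10796) = 15164*(-1/10796) = -3791/2699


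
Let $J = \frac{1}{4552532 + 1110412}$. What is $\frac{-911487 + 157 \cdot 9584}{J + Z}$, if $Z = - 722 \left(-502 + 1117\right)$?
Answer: $- \frac{3359264043744}{2514517024319} \approx -1.3359$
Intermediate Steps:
$Z = -444030$ ($Z = \left(-722\right) 615 = -444030$)
$J = \frac{1}{5662944} \approx 1.7659 \cdot 10^{-7}$
$\frac{-911487 + 157 \cdot 9584}{J + Z} = \frac{-911487 + 157 \cdot 9584}{\frac{1}{5662944} - 444030} = \frac{-911487 + 1504688}{- \frac{2514517024319}{5662944}} = 593201 \left(- \frac{5662944}{2514517024319}\right) = - \frac{3359264043744}{2514517024319}$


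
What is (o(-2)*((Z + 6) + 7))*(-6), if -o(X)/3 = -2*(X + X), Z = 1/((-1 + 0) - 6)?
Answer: 12960/7 ≈ 1851.4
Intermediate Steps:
Z = -⅐ (Z = 1/(-1 - 6) = 1/(-7) = -⅐ ≈ -0.14286)
o(X) = 12*X (o(X) = -(-6)*(X + X) = -(-6)*2*X = -(-12)*X = 12*X)
(o(-2)*((Z + 6) + 7))*(-6) = ((12*(-2))*((-⅐ + 6) + 7))*(-6) = -24*(41/7 + 7)*(-6) = -24*90/7*(-6) = -2160/7*(-6) = 12960/7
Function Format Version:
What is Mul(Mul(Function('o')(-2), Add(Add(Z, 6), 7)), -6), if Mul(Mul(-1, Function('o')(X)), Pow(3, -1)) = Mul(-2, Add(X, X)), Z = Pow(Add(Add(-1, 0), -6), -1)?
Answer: Rational(12960, 7) ≈ 1851.4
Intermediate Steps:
Z = Rational(-1, 7) (Z = Pow(Add(-1, -6), -1) = Pow(-7, -1) = Rational(-1, 7) ≈ -0.14286)
Function('o')(X) = Mul(12, X) (Function('o')(X) = Mul(-3, Mul(-2, Add(X, X))) = Mul(-3, Mul(-2, Mul(2, X))) = Mul(-3, Mul(-4, X)) = Mul(12, X))
Mul(Mul(Function('o')(-2), Add(Add(Z, 6), 7)), -6) = Mul(Mul(Mul(12, -2), Add(Add(Rational(-1, 7), 6), 7)), -6) = Mul(Mul(-24, Add(Rational(41, 7), 7)), -6) = Mul(Mul(-24, Rational(90, 7)), -6) = Mul(Rational(-2160, 7), -6) = Rational(12960, 7)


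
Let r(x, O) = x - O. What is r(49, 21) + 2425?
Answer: 2453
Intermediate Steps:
r(49, 21) + 2425 = (49 - 1*21) + 2425 = (49 - 21) + 2425 = 28 + 2425 = 2453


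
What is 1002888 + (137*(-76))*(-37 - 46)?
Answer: 1867084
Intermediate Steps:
1002888 + (137*(-76))*(-37 - 46) = 1002888 - 10412*(-83) = 1002888 + 864196 = 1867084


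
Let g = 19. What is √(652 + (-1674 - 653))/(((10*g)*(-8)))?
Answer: -I*√67/304 ≈ -0.026926*I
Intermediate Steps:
√(652 + (-1674 - 653))/(((10*g)*(-8))) = √(652 + (-1674 - 653))/(((10*19)*(-8))) = √(652 - 2327)/((190*(-8))) = √(-1675)/(-1520) = (5*I*√67)*(-1/1520) = -I*√67/304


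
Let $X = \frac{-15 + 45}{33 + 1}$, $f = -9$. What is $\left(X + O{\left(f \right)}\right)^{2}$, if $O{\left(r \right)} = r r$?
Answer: $\frac{1937664}{289} \approx 6704.7$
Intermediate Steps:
$O{\left(r \right)} = r^{2}$
$X = \frac{15}{17}$ ($X = \frac{30}{34} = 30 \cdot \frac{1}{34} = \frac{15}{17} \approx 0.88235$)
$\left(X + O{\left(f \right)}\right)^{2} = \left(\frac{15}{17} + \left(-9\right)^{2}\right)^{2} = \left(\frac{15}{17} + 81\right)^{2} = \left(\frac{1392}{17}\right)^{2} = \frac{1937664}{289}$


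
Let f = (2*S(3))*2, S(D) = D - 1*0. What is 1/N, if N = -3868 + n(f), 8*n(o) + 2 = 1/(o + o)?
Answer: -192/742703 ≈ -0.00025852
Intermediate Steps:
S(D) = D (S(D) = D + 0 = D)
f = 12 (f = (2*3)*2 = 6*2 = 12)
n(o) = -¼ + 1/(16*o) (n(o) = -¼ + 1/(8*(o + o)) = -¼ + 1/(8*((2*o))) = -¼ + (1/(2*o))/8 = -¼ + 1/(16*o))
N = -742703/192 (N = -3868 + (1/16)*(1 - 4*12)/12 = -3868 + (1/16)*(1/12)*(1 - 48) = -3868 + (1/16)*(1/12)*(-47) = -3868 - 47/192 = -742703/192 ≈ -3868.2)
1/N = 1/(-742703/192) = -192/742703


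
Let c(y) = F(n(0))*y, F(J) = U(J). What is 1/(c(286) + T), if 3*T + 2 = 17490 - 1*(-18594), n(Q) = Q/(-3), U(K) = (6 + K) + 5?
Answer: 3/45520 ≈ 6.5905e-5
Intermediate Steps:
U(K) = 11 + K
n(Q) = -Q/3 (n(Q) = Q*(-⅓) = -Q/3)
F(J) = 11 + J
c(y) = 11*y (c(y) = (11 - ⅓*0)*y = (11 + 0)*y = 11*y)
T = 36082/3 (T = -⅔ + (17490 - 1*(-18594))/3 = -⅔ + (17490 + 18594)/3 = -⅔ + (⅓)*36084 = -⅔ + 12028 = 36082/3 ≈ 12027.)
1/(c(286) + T) = 1/(11*286 + 36082/3) = 1/(3146 + 36082/3) = 1/(45520/3) = 3/45520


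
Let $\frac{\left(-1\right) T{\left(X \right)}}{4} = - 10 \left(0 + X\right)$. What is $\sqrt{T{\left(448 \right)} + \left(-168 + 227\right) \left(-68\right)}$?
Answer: $2 \sqrt{3477} \approx 117.93$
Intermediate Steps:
$T{\left(X \right)} = 40 X$ ($T{\left(X \right)} = - 4 \left(- 10 \left(0 + X\right)\right) = - 4 \left(- 10 X\right) = 40 X$)
$\sqrt{T{\left(448 \right)} + \left(-168 + 227\right) \left(-68\right)} = \sqrt{40 \cdot 448 + \left(-168 + 227\right) \left(-68\right)} = \sqrt{17920 + 59 \left(-68\right)} = \sqrt{17920 - 4012} = \sqrt{13908} = 2 \sqrt{3477}$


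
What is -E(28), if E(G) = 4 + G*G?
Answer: -788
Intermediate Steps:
E(G) = 4 + G²
-E(28) = -(4 + 28²) = -(4 + 784) = -1*788 = -788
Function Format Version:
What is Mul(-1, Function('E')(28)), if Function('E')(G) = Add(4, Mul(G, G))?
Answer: -788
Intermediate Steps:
Function('E')(G) = Add(4, Pow(G, 2))
Mul(-1, Function('E')(28)) = Mul(-1, Add(4, Pow(28, 2))) = Mul(-1, Add(4, 784)) = Mul(-1, 788) = -788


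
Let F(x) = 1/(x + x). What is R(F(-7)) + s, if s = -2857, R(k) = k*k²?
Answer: -7839609/2744 ≈ -2857.0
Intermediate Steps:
F(x) = 1/(2*x)
R(k) = k³
R(F(-7)) + s = ((½)/(-7))³ - 2857 = ((½)*(-⅐))³ - 2857 = (-1/14)³ - 2857 = -1/2744 - 2857 = -7839609/2744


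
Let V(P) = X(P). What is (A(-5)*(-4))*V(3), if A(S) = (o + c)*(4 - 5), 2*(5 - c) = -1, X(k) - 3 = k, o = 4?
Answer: 228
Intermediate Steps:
X(k) = 3 + k
c = 11/2 (c = 5 - 1/2*(-1) = 5 + 1/2 = 11/2 ≈ 5.5000)
A(S) = -19/2 (A(S) = (4 + 11/2)*(4 - 5) = (19/2)*(-1) = -19/2)
V(P) = 3 + P
(A(-5)*(-4))*V(3) = (-19/2*(-4))*(3 + 3) = 38*6 = 228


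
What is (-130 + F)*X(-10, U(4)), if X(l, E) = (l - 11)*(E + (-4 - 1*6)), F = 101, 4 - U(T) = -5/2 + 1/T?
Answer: -9135/4 ≈ -2283.8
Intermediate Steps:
U(T) = 13/2 - 1/T (U(T) = 4 - (-5/2 + 1/T) = 4 + (5/2 - 1/T) = 13/2 - 1/T)
X(l, E) = (-11 + l)*(-10 + E) (X(l, E) = (-11 + l)*(E + (-4 - 6)) = (-11 + l)*(E - 10) = (-11 + l)*(-10 + E))
(-130 + F)*X(-10, U(4)) = (-130 + 101)*(110 - 11*(13/2 - 1/4) - 10*(-10) + (13/2 - 1/4)*(-10)) = -29*(110 - 11*(13/2 - 1*¼) + 100 + (13/2 - 1*¼)*(-10)) = -29*(110 - 11*(13/2 - ¼) + 100 + (13/2 - ¼)*(-10)) = -29*(110 - 11*25/4 + 100 + (25/4)*(-10)) = -29*(110 - 275/4 + 100 - 125/2) = -29*315/4 = -9135/4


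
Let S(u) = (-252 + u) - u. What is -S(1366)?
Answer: 252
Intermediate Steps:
S(u) = -252
-S(1366) = -1*(-252) = 252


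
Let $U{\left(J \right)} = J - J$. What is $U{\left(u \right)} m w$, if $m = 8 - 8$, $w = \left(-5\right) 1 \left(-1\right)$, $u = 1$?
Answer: $0$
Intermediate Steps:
$w = 5$ ($w = \left(-5\right) \left(-1\right) = 5$)
$m = 0$ ($m = 8 - 8 = 0$)
$U{\left(J \right)} = 0$
$U{\left(u \right)} m w = 0 \cdot 0 \cdot 5 = 0 \cdot 0 = 0$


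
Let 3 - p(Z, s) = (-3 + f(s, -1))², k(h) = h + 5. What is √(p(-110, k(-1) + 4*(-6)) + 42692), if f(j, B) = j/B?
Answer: √42406 ≈ 205.93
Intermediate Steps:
k(h) = 5 + h
p(Z, s) = 3 - (-3 - s)² (p(Z, s) = 3 - (-3 + s/(-1))² = 3 - (-3 + s*(-1))² = 3 - (-3 - s)²)
√(p(-110, k(-1) + 4*(-6)) + 42692) = √((3 - (3 + ((5 - 1) + 4*(-6)))²) + 42692) = √((3 - (3 + (4 - 24))²) + 42692) = √((3 - (3 - 20)²) + 42692) = √((3 - 1*(-17)²) + 42692) = √((3 - 1*289) + 42692) = √((3 - 289) + 42692) = √(-286 + 42692) = √42406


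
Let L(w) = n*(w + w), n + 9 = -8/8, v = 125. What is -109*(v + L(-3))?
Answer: -20165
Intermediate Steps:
n = -10 (n = -9 - 8/8 = -9 - 8*⅛ = -9 - 1 = -10)
L(w) = -20*w (L(w) = -10*(w + w) = -20*w)
-109*(v + L(-3)) = -109*(125 - 20*(-3)) = -109*(125 + 60) = -109*185 = -20165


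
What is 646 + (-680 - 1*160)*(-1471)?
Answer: 1236286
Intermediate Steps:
646 + (-680 - 1*160)*(-1471) = 646 + (-680 - 160)*(-1471) = 646 - 840*(-1471) = 646 + 1235640 = 1236286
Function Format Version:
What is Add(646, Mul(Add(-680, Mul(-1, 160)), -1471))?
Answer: 1236286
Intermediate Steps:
Add(646, Mul(Add(-680, Mul(-1, 160)), -1471)) = Add(646, Mul(Add(-680, -160), -1471)) = Add(646, Mul(-840, -1471)) = Add(646, 1235640) = 1236286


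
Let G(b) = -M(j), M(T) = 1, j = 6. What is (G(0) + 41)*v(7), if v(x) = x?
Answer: 280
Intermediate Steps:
G(b) = -1 (G(b) = -1*1 = -1)
(G(0) + 41)*v(7) = (-1 + 41)*7 = 40*7 = 280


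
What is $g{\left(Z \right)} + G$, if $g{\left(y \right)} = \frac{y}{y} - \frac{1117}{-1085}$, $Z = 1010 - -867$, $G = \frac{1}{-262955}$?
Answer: $\frac{3308719}{1630321} \approx 2.0295$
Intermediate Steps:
$G = - \frac{1}{262955} \approx -3.8029 \cdot 10^{-6}$
$Z = 1877$ ($Z = 1010 + 867 = 1877$)
$g{\left(y \right)} = \frac{2202}{1085}$ ($g{\left(y \right)} = 1 - - \frac{1117}{1085} = 1 + \frac{1117}{1085} = \frac{2202}{1085}$)
$g{\left(Z \right)} + G = \frac{2202}{1085} - \frac{1}{262955} = \frac{3308719}{1630321}$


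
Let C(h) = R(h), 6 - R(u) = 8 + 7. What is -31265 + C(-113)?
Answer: -31274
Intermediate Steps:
R(u) = -9 (R(u) = 6 - (8 + 7) = 6 - 1*15 = 6 - 15 = -9)
C(h) = -9
-31265 + C(-113) = -31265 - 9 = -31274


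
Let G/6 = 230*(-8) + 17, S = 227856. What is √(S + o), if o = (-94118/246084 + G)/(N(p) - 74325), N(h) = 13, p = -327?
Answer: √1190598772169463468565551/2285874276 ≈ 477.34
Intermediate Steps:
G = -10938 (G = 6*(230*(-8) + 17) = 6*(-1840 + 17) = 6*(-1823) = -10938)
o = 1345880455/9143497104 (o = (-94118/246084 - 10938)/(13 - 74325) = (-94118*1/246084 - 10938)/(-74312) = (-47059/123042 - 10938)*(-1/74312) = -1345880455/123042*(-1/74312) = 1345880455/9143497104 ≈ 0.14720)
√(S + o) = √(227856 + 1345880455/9143497104) = √(2083402022009479/9143497104) = √1190598772169463468565551/2285874276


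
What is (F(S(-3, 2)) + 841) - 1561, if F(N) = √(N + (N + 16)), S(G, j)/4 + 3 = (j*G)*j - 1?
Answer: -720 + 4*I*√7 ≈ -720.0 + 10.583*I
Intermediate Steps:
S(G, j) = -16 + 4*G*j² (S(G, j) = -12 + 4*((j*G)*j - 1) = -12 + 4*((G*j)*j - 1) = -12 + 4*(G*j² - 1) = -12 + 4*(-1 + G*j²) = -12 + (-4 + 4*G*j²) = -16 + 4*G*j²)
F(N) = √(16 + 2*N) (F(N) = √(N + (16 + N)) = √(16 + 2*N))
(F(S(-3, 2)) + 841) - 1561 = (√(16 + 2*(-16 + 4*(-3)*2²)) + 841) - 1561 = (√(16 + 2*(-16 + 4*(-3)*4)) + 841) - 1561 = (√(16 + 2*(-16 - 48)) + 841) - 1561 = (√(16 + 2*(-64)) + 841) - 1561 = (√(16 - 128) + 841) - 1561 = (√(-112) + 841) - 1561 = (4*I*√7 + 841) - 1561 = (841 + 4*I*√7) - 1561 = -720 + 4*I*√7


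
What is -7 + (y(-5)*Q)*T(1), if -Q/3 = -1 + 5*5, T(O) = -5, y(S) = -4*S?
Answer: 7193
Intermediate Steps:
Q = -72 (Q = -3*(-1 + 5*5) = -3*(-1 + 25) = -3*24 = -72)
-7 + (y(-5)*Q)*T(1) = -7 + (-4*(-5)*(-72))*(-5) = -7 + (20*(-72))*(-5) = -7 - 1440*(-5) = -7 + 7200 = 7193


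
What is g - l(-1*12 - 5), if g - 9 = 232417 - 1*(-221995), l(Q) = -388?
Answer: 454809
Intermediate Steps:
g = 454421 (g = 9 + (232417 - 1*(-221995)) = 9 + (232417 + 221995) = 9 + 454412 = 454421)
g - l(-1*12 - 5) = 454421 - 1*(-388) = 454421 + 388 = 454809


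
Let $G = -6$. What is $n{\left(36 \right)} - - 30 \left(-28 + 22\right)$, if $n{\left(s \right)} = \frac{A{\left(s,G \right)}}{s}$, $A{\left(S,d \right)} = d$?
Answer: $- \frac{1081}{6} \approx -180.17$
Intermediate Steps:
$n{\left(s \right)} = - \frac{6}{s}$
$n{\left(36 \right)} - - 30 \left(-28 + 22\right) = - \frac{6}{36} - - 30 \left(-28 + 22\right) = \left(-6\right) \frac{1}{36} - \left(-30\right) \left(-6\right) = - \frac{1}{6} - 180 = - \frac{1081}{6}$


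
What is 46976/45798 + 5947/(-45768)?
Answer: 104313159/116449048 ≈ 0.89578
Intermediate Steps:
46976/45798 + 5947/(-45768) = 46976*(1/45798) + 5947*(-1/45768) = 23488/22899 - 5947/45768 = 104313159/116449048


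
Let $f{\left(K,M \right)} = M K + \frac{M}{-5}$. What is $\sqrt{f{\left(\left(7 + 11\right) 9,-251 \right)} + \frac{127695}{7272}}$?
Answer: $\frac{i \sqrt{1490766638730}}{6060} \approx 201.48 i$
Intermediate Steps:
$f{\left(K,M \right)} = - \frac{M}{5} + K M$ ($f{\left(K,M \right)} = K M + M \left(- \frac{1}{5}\right) = K M - \frac{M}{5} = - \frac{M}{5} + K M$)
$\sqrt{f{\left(\left(7 + 11\right) 9,-251 \right)} + \frac{127695}{7272}} = \sqrt{- 251 \left(- \frac{1}{5} + \left(7 + 11\right) 9\right) + \frac{127695}{7272}} = \sqrt{- 251 \left(- \frac{1}{5} + 18 \cdot 9\right) + 127695 \cdot \frac{1}{7272}} = \sqrt{- 251 \left(- \frac{1}{5} + 162\right) + \frac{42565}{2424}} = \sqrt{\left(-251\right) \frac{809}{5} + \frac{42565}{2424}} = \sqrt{- \frac{203059}{5} + \frac{42565}{2424}} = \sqrt{- \frac{492002191}{12120}} = \frac{i \sqrt{1490766638730}}{6060}$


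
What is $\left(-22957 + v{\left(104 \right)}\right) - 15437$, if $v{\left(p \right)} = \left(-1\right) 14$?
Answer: $-38408$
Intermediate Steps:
$v{\left(p \right)} = -14$
$\left(-22957 + v{\left(104 \right)}\right) - 15437 = \left(-22957 - 14\right) - 15437 = -22971 - 15437 = -38408$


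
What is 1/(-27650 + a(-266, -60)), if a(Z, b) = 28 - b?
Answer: -1/27562 ≈ -3.6282e-5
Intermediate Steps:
1/(-27650 + a(-266, -60)) = 1/(-27650 + (28 - 1*(-60))) = 1/(-27650 + (28 + 60)) = 1/(-27650 + 88) = 1/(-27562) = -1/27562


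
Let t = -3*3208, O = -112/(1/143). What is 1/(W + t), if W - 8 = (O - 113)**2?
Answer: 1/260135025 ≈ 3.8442e-9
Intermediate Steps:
O = -16016 (O = -112/1/143 = -112*143 = -16016)
W = 260144649 (W = 8 + (-16016 - 113)**2 = 8 + (-16129)**2 = 8 + 260144641 = 260144649)
t = -9624
1/(W + t) = 1/(260144649 - 9624) = 1/260135025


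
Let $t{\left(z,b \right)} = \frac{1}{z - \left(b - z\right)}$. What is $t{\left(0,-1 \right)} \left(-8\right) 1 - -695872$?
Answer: $695864$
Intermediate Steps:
$t{\left(z,b \right)} = \frac{1}{- b + 2 z}$
$t{\left(0,-1 \right)} \left(-8\right) 1 - -695872 = \frac{1}{\left(-1\right) \left(-1\right) + 2 \cdot 0} \left(-8\right) 1 - -695872 = \frac{1}{1 + 0} \left(-8\right) 1 + 695872 = 1^{-1} \left(-8\right) 1 + 695872 = 1 \left(-8\right) 1 + 695872 = \left(-8\right) 1 + 695872 = -8 + 695872 = 695864$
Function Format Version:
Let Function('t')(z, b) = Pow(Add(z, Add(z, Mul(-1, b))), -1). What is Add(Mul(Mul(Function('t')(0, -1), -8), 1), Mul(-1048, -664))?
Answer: 695864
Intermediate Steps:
Function('t')(z, b) = Pow(Add(Mul(-1, b), Mul(2, z)), -1)
Add(Mul(Mul(Function('t')(0, -1), -8), 1), Mul(-1048, -664)) = Add(Mul(Mul(Pow(Add(Mul(-1, -1), Mul(2, 0)), -1), -8), 1), Mul(-1048, -664)) = Add(Mul(Mul(Pow(Add(1, 0), -1), -8), 1), 695872) = Add(Mul(Mul(Pow(1, -1), -8), 1), 695872) = Add(Mul(Mul(1, -8), 1), 695872) = Add(Mul(-8, 1), 695872) = Add(-8, 695872) = 695864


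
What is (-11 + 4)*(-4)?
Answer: 28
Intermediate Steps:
(-11 + 4)*(-4) = -7*(-4) = 28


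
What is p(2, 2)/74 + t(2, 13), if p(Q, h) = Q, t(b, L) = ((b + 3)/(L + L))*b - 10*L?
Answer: -62332/481 ≈ -129.59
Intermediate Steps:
t(b, L) = -10*L + b*(3 + b)/(2*L) (t(b, L) = ((3 + b)/((2*L)))*b - 10*L = ((3 + b)*(1/(2*L)))*b - 10*L = ((3 + b)/(2*L))*b - 10*L = b*(3 + b)/(2*L) - 10*L = -10*L + b*(3 + b)/(2*L))
p(2, 2)/74 + t(2, 13) = 2/74 + (½)*(2² - 20*13² + 3*2)/13 = 2*(1/74) + (½)*(1/13)*(4 - 20*169 + 6) = 1/37 + (½)*(1/13)*(4 - 3380 + 6) = 1/37 + (½)*(1/13)*(-3370) = 1/37 - 1685/13 = -62332/481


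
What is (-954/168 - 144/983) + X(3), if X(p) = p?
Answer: -77757/27524 ≈ -2.8251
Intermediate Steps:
(-954/168 - 144/983) + X(3) = (-954/168 - 144/983) + 3 = (-954*1/168 - 144*1/983) + 3 = (-159/28 - 144/983) + 3 = -160329/27524 + 3 = -77757/27524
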